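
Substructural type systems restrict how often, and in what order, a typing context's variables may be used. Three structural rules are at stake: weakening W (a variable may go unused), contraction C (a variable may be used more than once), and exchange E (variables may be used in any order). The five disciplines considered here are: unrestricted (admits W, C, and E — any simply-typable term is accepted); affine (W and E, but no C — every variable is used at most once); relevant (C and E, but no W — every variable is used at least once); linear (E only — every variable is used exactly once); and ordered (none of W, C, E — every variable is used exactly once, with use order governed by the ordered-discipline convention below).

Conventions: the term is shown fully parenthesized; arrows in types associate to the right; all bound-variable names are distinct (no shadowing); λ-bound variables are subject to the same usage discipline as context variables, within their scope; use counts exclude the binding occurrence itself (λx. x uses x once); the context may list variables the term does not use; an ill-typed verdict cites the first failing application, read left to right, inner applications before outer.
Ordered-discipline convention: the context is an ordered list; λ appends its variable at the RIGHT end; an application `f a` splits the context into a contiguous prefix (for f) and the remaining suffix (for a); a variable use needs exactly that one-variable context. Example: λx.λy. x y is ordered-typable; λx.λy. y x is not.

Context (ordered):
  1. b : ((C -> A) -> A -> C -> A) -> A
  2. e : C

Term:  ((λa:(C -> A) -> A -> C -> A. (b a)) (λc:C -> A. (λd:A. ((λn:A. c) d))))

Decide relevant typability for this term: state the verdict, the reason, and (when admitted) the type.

no — needs weakening: e, n unused
counts: b: 1×; e: 0×; a (bound): 1×; c (bound): 1×; d (bound): 1×; n (bound): 0×
order of uses: b, a, c, d
typing: the term checks, with type A
across the five disciplines: ordered ✗ | linear ✗ | affine ✓ | relevant ✗ | unrestricted ✓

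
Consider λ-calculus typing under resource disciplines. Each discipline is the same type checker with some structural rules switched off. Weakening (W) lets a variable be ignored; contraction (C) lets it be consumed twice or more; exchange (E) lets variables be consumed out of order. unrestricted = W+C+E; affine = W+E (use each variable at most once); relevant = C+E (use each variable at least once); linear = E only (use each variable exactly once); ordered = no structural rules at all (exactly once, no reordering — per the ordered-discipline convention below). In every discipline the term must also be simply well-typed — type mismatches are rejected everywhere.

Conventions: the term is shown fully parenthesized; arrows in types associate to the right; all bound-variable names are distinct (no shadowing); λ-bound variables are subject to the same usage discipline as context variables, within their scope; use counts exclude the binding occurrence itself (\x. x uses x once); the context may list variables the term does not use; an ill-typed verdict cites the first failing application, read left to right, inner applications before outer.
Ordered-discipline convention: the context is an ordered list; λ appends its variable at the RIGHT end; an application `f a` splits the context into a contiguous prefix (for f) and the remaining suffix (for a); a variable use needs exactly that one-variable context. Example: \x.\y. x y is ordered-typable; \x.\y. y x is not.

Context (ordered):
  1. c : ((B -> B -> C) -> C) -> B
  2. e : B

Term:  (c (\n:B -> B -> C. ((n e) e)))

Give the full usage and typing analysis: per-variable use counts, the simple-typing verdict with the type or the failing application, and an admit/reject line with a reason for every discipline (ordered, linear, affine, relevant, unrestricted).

usage: c: 1, e: 2, n (bound): 1
left-to-right use order: c, n, e, e
typing: well-typed at B
ordered ✗ (e ×2 used more than once (contraction))
linear ✗ (e ×2 used more than once (contraction))
affine ✗ (e ×2 used more than once (contraction))
relevant ✓ (c, e, n: all used, weakening unneeded)
unrestricted ✓ (type-checks (B) and nothing is barred)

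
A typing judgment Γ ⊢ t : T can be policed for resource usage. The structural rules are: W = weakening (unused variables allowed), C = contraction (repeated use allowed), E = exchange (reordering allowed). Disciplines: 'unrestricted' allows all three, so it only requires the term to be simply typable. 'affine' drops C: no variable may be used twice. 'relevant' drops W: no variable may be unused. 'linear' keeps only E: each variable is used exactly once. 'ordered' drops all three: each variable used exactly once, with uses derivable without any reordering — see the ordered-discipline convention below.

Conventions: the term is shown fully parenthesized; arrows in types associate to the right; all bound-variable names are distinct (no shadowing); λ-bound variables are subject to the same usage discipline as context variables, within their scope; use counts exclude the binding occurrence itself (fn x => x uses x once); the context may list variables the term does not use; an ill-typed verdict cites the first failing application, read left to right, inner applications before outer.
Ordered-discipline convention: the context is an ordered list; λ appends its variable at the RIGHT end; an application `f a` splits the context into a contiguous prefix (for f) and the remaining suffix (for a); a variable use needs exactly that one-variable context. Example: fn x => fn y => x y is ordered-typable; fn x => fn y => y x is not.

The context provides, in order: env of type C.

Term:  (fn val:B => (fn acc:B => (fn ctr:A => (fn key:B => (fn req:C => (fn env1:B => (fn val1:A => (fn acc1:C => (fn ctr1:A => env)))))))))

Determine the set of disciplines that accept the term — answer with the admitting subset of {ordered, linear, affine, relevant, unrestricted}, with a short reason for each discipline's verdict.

admitted by: affine, unrestricted
use counts: env ×1, val (λ-bound) ×0, acc (λ-bound) ×0, ctr (λ-bound) ×0, key (λ-bound) ×0, req (λ-bound) ×0, env1 (λ-bound) ×0, val1 (λ-bound) ×0, acc1 (λ-bound) ×0, ctr1 (λ-bound) ×0
use order (left to right): env
typing: well-typed at B → B → A → B → C → B → A → C → A → C
ordered ✗ (val, acc, ctr, key, req, env1, val1, acc1, ctr1 never used (weakening))
linear ✗ (val, acc, ctr, key, req, env1, val1, acc1, ctr1 never used (weakening))
affine ✓ (no duplicate uses among env, val, acc, ctr, key, req, env1, val1, acc1, ctr1)
relevant ✗ (val, acc, ctr, key, req, env1, val1, acc1, ctr1 never used (weakening))
unrestricted ✓ (simply typable at B → B → A → B → C → B → A → C → A → C; W, C, E all held)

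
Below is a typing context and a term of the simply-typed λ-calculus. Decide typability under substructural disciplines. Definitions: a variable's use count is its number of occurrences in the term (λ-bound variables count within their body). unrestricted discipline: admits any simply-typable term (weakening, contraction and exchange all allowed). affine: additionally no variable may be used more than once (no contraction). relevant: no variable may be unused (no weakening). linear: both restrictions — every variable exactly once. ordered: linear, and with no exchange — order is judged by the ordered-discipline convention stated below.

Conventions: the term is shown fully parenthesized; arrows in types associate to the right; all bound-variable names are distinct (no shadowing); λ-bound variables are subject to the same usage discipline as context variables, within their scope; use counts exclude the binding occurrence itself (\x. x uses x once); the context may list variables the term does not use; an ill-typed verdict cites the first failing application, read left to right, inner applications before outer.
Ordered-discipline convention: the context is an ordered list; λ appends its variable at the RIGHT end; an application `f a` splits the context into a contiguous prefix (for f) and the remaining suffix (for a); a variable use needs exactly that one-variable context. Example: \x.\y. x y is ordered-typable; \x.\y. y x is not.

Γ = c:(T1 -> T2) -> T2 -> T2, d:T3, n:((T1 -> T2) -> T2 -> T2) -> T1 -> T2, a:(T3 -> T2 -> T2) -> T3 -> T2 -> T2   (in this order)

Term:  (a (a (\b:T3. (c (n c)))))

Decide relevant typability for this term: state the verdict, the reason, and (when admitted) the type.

no — needs weakening: d, b unused
counts: c ×2, d ×0, n ×1, a ×2, b (λ-bound) ×0
order of uses: a, a, c, n, c
typing: ✓ — T3 -> T2 -> T2
across the five disciplines: ordered ✗, linear ✗, affine ✗, relevant ✗, unrestricted ✓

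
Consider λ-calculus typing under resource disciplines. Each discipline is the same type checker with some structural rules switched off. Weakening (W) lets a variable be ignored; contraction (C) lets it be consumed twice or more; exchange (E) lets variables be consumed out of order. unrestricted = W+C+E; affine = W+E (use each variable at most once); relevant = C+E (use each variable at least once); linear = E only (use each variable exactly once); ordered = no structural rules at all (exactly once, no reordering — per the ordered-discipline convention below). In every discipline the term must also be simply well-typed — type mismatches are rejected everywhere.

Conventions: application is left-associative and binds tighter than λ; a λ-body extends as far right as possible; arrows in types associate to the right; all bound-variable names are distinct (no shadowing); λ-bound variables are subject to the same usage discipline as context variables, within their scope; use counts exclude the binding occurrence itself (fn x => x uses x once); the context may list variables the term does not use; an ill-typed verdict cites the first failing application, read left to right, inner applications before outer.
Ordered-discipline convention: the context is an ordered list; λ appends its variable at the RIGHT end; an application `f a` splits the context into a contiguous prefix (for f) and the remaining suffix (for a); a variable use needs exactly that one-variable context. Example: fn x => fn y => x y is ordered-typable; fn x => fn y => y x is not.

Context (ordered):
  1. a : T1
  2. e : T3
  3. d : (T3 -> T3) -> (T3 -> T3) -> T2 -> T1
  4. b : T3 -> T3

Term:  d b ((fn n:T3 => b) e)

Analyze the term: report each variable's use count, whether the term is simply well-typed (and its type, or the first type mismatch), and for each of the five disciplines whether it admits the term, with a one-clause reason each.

use counts: a: 0×, e: 1×, d: 1×, b: 2×, n [bound]: 0×
left-to-right use order: d, b, b, e
typing: the term checks, with type T2 -> T1
ordered: ✗, repeated use of b ×2; unused: a, n — weakening required
linear: ✗, repeated use of b ×2; unused: a, n — weakening required
affine: ✗, repeated use of b ×2
relevant: ✗, unused: a, n — weakening required
unrestricted: ✓, well-typed at T2 -> T1; no restrictions here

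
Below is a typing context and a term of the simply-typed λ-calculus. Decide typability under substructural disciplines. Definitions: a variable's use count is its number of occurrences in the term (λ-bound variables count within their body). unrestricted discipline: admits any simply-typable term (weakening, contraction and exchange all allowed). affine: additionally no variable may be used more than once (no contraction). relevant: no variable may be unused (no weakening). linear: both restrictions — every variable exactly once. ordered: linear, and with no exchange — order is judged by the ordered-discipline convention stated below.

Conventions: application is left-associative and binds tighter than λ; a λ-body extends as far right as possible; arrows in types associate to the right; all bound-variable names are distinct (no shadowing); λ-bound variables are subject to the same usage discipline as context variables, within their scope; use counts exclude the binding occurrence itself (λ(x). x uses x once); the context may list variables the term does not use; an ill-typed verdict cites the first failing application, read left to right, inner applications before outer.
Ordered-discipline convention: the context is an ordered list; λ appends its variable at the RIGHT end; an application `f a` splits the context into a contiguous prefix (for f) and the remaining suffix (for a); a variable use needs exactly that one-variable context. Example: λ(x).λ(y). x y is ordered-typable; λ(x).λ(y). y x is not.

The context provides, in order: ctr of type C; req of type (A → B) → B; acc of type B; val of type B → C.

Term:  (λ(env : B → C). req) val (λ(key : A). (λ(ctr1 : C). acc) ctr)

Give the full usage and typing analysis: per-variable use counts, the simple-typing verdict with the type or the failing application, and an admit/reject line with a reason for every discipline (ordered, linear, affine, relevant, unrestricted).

use counts: ctr ×1, req ×1, acc ×1, val ×1, env [bound] ×0, key [bound] ×0, ctr1 [bound] ×0
uses in reading order: req, val, acc, ctr
typing: well-typed at B
ordered: ✗, unused: env, key, ctr1 — weakening required
linear: ✗, unused: env, key, ctr1 — weakening required
affine: ✓, none of ctr, req, acc, val, env, key, ctr1 used more than once
relevant: ✗, unused: env, key, ctr1 — weakening required
unrestricted: ✓, typability at B is all that's needed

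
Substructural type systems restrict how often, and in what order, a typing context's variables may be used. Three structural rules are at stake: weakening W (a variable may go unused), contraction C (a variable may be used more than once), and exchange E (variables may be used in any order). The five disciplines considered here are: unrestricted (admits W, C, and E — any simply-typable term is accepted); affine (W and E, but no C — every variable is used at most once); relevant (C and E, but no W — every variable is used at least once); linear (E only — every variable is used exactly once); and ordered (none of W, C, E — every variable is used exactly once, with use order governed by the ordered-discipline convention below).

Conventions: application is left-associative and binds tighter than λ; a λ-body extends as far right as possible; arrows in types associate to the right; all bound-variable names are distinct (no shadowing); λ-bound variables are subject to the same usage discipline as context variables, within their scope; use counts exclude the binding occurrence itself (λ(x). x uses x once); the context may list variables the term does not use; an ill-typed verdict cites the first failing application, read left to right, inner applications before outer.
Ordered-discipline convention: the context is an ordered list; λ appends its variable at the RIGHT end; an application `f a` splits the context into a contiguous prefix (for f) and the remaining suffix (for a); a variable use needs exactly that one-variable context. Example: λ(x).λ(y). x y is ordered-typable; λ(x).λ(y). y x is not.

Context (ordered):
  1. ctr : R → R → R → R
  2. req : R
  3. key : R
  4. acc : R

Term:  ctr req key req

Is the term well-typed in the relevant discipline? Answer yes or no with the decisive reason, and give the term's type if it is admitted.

no — acc never used (weakening)
variable uses: ctr ×1, req ×2, key ×1, acc ×0
uses in reading order: ctr, req, key, req
typing: well-typed at R
across the five disciplines: ordered ✗, linear ✗, affine ✗, relevant ✗, unrestricted ✓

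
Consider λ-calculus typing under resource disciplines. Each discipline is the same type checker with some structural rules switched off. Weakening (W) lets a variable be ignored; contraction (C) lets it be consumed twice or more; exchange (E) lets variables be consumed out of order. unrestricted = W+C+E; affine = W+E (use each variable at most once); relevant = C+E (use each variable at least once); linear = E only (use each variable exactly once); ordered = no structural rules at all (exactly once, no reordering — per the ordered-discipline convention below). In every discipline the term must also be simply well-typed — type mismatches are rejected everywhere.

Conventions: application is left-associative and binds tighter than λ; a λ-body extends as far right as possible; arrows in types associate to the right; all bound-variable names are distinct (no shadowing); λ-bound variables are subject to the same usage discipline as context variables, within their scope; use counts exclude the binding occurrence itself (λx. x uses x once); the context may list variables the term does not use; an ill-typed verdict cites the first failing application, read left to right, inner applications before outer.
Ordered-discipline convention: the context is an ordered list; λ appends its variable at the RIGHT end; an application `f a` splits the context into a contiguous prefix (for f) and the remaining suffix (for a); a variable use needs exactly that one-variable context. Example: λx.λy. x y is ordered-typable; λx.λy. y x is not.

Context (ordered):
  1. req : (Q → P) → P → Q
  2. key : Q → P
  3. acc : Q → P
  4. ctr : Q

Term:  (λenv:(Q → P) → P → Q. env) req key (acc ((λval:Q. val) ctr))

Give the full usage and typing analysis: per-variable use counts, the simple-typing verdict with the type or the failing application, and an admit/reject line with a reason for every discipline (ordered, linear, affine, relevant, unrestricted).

usage: req=1; key=1; acc=1; ctr=1; env [bound]=1; val [bound]=1
use order (left to right): env, req, key, acc, val, ctr
typing: well-typed at Q
ordered ✓ (one use each (req, key, acc, ctr, env, val); ordered split holds)
linear ✓ (single use per variable (req, key, acc, ctr, env, val))
affine ✓ (at most one use each (req, key, acc, ctr, env, val))
relevant ✓ (at least one use each (req, key, acc, ctr, env, val))
unrestricted ✓ (typability at Q is all that's needed)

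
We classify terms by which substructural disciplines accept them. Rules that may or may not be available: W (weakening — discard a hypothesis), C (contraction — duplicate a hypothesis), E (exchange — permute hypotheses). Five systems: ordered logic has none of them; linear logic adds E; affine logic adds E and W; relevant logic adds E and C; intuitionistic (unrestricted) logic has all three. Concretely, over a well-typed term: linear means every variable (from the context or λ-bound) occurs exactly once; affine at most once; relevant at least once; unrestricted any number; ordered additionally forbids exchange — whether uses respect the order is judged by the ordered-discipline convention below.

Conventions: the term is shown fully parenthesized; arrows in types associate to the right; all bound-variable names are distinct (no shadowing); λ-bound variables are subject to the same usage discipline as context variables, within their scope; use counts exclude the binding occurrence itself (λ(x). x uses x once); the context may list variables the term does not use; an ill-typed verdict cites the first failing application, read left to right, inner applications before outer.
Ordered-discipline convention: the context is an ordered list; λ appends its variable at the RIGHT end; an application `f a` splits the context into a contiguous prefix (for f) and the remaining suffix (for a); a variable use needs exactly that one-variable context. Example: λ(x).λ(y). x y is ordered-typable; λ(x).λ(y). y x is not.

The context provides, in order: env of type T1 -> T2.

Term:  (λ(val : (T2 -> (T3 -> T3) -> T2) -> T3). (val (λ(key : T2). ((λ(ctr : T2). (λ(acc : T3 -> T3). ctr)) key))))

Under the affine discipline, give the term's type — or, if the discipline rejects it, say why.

term : ((T2 -> (T3 -> T3) -> T2) -> T3) -> T3
use counts: env: 0×; val [bound]: 1×; key [bound]: 1×; ctr [bound]: 1×; acc [bound]: 0×
order of uses: val, ctr, key
typing: ✓ — ((T2 -> (T3 -> T3) -> T2) -> T3) -> T3
across the five disciplines: ordered ✗; linear ✗; affine ✓; relevant ✗; unrestricted ✓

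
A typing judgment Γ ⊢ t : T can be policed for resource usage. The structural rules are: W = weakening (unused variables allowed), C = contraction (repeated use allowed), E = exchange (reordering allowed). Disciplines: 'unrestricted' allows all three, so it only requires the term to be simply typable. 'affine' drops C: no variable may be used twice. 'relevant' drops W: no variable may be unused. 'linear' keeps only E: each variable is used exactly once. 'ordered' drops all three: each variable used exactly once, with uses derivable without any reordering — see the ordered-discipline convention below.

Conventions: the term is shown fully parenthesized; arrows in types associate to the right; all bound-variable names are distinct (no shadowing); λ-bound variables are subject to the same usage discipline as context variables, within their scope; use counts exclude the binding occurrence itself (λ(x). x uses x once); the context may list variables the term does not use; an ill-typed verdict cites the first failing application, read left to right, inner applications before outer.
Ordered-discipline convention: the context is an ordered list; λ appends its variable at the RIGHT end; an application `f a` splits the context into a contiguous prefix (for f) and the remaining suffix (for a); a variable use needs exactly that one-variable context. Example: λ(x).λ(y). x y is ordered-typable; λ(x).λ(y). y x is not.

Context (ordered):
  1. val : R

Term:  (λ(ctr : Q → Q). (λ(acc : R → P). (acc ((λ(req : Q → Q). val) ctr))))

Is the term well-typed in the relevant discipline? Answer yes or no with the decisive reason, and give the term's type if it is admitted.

no — unused: req — weakening required
use counts: val ×1, ctr [bound] ×1, acc [bound] ×1, req [bound] ×0
left-to-right use order: acc, val, ctr
typing: ✓ — (Q → Q) → (R → P) → P
summary: ordered ✗; linear ✗; affine ✓; relevant ✗; unrestricted ✓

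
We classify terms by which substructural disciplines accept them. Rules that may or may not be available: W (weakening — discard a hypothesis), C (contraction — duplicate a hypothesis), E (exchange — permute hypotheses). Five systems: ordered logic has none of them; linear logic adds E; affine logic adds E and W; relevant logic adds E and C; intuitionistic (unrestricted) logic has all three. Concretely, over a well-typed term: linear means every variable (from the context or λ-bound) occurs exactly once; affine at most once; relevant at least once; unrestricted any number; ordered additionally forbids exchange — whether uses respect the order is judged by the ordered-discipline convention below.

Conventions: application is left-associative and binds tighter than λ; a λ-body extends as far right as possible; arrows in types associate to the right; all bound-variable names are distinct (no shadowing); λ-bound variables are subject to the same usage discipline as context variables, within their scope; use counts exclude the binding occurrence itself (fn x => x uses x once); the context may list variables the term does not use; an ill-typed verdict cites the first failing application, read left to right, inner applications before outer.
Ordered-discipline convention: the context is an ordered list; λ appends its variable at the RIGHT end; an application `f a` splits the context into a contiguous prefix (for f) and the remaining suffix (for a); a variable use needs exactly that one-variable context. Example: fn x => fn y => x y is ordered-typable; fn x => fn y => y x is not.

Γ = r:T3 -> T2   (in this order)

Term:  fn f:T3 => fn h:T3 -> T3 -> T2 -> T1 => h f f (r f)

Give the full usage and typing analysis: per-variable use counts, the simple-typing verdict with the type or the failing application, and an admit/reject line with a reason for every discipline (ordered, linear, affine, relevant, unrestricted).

variable uses: r: 1×, f [bound]: 3×, h [bound]: 1×
uses in reading order: h, f, f, r, f
typing: well-typed at T3 -> (T3 -> T3 -> T2 -> T1) -> T1
ordered: ✗, uses contraction: f ×3
linear: ✗, uses contraction: f ×3
affine: ✗, uses contraction: f ×3
relevant: ✓, every one of r, f, h appears
unrestricted: ✓, simply typable at T3 -> (T3 -> T3 -> T2 -> T1) -> T1; W, C, E all held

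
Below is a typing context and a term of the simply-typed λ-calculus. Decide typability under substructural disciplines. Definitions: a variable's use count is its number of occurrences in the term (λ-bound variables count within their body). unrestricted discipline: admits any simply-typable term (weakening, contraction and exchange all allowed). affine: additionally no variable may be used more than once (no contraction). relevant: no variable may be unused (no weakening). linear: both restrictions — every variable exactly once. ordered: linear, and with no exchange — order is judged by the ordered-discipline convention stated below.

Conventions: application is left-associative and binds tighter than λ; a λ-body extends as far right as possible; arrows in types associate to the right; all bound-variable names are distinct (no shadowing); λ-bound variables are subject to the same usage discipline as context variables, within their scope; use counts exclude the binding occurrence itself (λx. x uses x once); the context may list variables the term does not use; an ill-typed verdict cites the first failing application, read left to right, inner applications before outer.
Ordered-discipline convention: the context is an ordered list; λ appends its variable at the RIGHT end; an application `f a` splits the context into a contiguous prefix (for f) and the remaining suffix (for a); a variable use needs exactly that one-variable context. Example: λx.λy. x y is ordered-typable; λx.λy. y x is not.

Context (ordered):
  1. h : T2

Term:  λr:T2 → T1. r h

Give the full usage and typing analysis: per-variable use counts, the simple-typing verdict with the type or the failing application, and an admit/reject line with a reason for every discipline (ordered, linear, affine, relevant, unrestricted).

counts: h=1; r (bound)=1
left-to-right use order: r, h
typing: the term checks, with type (T2 → T1) → T1
ordered: ✗ — no contiguous prefix/suffix split fits r, h
linear: ✓ — h, r: one use apiece
affine: ✓ — none of h, r used more than once
relevant: ✓ — every one of h, r appears
unrestricted: ✓ — type-checks ((T2 → T1) → T1) and nothing is barred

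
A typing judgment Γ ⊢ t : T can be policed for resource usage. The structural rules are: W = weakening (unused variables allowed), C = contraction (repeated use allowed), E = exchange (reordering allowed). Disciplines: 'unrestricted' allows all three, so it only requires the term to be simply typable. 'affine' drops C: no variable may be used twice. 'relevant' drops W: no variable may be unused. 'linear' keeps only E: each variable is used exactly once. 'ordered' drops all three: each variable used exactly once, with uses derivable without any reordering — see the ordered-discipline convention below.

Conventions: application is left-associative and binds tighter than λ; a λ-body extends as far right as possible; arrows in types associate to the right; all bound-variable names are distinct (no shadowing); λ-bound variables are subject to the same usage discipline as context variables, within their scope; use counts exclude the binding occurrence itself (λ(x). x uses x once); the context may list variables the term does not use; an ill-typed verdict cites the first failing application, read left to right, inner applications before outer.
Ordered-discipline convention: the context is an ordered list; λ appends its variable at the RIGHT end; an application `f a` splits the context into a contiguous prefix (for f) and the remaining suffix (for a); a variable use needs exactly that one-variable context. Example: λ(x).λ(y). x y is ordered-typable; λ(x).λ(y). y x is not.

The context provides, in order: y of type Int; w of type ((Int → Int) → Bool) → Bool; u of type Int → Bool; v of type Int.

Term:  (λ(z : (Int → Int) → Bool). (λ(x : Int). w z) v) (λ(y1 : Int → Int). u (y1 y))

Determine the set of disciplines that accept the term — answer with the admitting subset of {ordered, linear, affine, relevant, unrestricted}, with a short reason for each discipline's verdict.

accepted by: affine, unrestricted
variable uses: y=1, w=1, u=1, v=1, z (λ-bound)=1, x (λ-bound)=0, y1 (λ-bound)=1
use order (left to right): w, z, v, u, y1, y
typing: well-typed — term : Bool
ordered: ✗, unused: x — weakening required
linear: ✗, unused: x — weakening required
affine: ✓, y, w, u, v, z, x, y1: no repeats, contraction unneeded
relevant: ✗, unused: x — weakening required
unrestricted: ✓, simply typable at Bool; W, C, E all held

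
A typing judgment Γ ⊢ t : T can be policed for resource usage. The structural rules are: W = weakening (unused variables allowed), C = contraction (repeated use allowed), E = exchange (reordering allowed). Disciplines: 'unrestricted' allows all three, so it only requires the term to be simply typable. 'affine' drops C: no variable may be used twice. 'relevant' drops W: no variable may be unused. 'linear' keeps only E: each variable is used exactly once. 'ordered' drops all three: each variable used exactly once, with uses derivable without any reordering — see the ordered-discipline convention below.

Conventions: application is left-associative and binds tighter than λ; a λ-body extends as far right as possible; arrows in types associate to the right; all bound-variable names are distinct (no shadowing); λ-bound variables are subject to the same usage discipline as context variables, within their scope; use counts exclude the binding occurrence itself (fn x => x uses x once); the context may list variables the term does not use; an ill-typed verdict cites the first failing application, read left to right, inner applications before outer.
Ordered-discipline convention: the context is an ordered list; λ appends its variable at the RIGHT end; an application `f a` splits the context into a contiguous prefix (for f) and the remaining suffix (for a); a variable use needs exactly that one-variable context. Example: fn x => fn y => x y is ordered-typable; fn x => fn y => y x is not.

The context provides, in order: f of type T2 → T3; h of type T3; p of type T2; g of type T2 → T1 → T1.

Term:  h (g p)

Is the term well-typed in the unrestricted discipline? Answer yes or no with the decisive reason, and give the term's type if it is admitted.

no — fails simple typing
usage: f: 0×; h: 1×; p: 1×; g: 1×
left-to-right use order: h, g, p
typing: ill-typed: non-function type T3 applied to an argument
all disciplines: ordered ✗ · linear ✗ · affine ✗ · relevant ✗ · unrestricted ✗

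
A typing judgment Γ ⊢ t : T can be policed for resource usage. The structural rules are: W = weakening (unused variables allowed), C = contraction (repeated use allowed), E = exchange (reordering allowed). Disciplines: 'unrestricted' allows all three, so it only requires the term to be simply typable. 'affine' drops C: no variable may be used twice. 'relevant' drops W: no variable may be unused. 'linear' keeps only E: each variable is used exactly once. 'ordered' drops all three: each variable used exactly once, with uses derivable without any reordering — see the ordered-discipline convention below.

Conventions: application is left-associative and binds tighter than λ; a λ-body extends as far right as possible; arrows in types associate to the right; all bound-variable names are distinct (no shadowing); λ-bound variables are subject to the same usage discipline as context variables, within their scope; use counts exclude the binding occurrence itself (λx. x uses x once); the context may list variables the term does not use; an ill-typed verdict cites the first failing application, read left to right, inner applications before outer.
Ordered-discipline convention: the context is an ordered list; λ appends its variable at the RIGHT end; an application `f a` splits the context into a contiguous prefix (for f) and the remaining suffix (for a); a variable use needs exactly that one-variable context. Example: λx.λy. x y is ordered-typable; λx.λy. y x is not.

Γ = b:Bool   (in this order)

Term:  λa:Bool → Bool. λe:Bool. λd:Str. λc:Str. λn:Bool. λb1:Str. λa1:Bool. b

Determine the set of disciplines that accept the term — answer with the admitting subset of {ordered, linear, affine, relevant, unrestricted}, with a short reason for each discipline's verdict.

admitted in: affine, unrestricted
counts: b=1; a (λ-bound)=0; e (λ-bound)=0; d (λ-bound)=0; c (λ-bound)=0; n (λ-bound)=0; b1 (λ-bound)=0; a1 (λ-bound)=0
uses in reading order: b
typing: the term checks, with type (Bool → Bool) → Bool → Str → Str → Bool → Str → Bool → Bool
ordered: ✗ — a, e, d, c, n, b1, a1 left unused
linear: ✗ — a, e, d, c, n, b1, a1 left unused
affine: ✓ — none of b, a, e, d, c, n, b1, a1 used more than once
relevant: ✗ — a, e, d, c, n, b1, a1 left unused
unrestricted: ✓ — well-typed at (Bool → Bool) → Bool → Str → Str → Bool → Str → Bool → Bool; no restrictions here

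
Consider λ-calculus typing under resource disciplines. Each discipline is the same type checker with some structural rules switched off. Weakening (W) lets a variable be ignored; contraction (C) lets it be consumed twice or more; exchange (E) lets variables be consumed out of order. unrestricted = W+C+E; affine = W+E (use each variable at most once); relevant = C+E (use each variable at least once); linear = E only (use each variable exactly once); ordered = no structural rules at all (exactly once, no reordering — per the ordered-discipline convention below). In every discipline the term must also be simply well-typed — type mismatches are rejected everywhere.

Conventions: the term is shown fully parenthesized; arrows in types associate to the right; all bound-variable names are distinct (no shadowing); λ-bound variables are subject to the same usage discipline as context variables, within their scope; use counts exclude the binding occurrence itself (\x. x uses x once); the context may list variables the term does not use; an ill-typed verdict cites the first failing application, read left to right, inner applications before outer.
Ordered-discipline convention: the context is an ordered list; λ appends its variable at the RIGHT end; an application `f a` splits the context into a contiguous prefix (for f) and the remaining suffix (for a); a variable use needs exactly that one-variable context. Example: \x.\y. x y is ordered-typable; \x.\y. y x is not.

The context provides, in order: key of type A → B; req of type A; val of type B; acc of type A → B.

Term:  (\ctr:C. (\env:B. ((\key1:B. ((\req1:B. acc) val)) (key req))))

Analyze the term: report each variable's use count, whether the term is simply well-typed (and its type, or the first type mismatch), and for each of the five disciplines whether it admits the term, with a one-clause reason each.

use counts: key=1, req=1, val=1, acc=1, ctr (λ-bound)=0, env (λ-bound)=0, key1 (λ-bound)=0, req1 (λ-bound)=0
uses in reading order: acc, val, key, req
typing: the term checks, with type C → B → A → B
ordered: ✗ — needs weakening: ctr, env, key1, req1 unused
linear: ✗ — needs weakening: ctr, env, key1, req1 unused
affine: ✓ — at most one use each (key, req, val, acc, ctr, env, key1, req1)
relevant: ✗ — needs weakening: ctr, env, key1, req1 unused
unrestricted: ✓ — type-checks (C → B → A → B) and nothing is barred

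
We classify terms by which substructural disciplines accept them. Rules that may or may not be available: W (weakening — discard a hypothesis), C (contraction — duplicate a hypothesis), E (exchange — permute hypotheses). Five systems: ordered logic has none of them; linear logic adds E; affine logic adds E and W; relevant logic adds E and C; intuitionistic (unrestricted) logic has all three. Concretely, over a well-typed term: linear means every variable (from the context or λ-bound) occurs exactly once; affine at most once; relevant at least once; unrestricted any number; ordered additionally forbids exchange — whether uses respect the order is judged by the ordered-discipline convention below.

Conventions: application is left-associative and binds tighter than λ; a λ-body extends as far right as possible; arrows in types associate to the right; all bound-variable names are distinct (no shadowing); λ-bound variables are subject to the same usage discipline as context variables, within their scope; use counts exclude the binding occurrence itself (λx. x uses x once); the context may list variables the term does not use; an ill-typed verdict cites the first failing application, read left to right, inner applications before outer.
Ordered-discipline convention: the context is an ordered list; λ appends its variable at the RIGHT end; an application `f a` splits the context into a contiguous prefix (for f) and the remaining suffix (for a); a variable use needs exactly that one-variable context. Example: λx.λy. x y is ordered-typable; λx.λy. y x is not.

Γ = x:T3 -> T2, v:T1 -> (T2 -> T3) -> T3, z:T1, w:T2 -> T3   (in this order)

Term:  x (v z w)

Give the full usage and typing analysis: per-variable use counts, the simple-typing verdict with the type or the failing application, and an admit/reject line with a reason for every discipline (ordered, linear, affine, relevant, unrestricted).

usage: x=1; v=1; z=1; w=1
use order (left to right): x, v, z, w
typing: ✓ — T2
ordered ✓ (one use each (x, v, z, w); ordered split holds)
linear ✓ (each of x, v, z, w used exactly once)
affine ✓ (no duplicate uses among x, v, z, w)
relevant ✓ (every one of x, v, z, w appears)
unrestricted ✓ (type-checks (T2) and nothing is barred)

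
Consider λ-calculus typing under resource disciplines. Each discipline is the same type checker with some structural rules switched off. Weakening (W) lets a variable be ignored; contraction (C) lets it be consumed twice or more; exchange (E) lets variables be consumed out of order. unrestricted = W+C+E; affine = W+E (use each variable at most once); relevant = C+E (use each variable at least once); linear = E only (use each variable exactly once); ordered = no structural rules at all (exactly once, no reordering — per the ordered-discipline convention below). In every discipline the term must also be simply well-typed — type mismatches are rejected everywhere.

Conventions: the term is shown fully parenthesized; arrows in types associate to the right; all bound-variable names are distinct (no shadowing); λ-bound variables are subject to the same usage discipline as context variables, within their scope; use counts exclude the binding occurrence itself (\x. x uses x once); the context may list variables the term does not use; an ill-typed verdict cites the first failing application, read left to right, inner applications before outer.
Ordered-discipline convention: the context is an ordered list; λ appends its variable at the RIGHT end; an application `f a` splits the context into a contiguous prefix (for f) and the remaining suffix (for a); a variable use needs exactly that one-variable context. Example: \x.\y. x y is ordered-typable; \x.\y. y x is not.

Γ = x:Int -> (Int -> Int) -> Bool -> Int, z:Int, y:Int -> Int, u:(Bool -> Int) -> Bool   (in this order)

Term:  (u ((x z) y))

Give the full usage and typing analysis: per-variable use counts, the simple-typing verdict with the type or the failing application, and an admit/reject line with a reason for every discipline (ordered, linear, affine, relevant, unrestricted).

usage: x: 1; z: 1; y: 1; u: 1
order of uses: u, x, z, y
typing: well-typed at Bool
ordered: ✗, no ordered split (uses run u, x, z, y)
linear: ✓, x, z, y, u: one use apiece
affine: ✓, no duplicate uses among x, z, y, u
relevant: ✓, none of x, z, y, u goes unused
unrestricted: ✓, type-checks (Bool) and nothing is barred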